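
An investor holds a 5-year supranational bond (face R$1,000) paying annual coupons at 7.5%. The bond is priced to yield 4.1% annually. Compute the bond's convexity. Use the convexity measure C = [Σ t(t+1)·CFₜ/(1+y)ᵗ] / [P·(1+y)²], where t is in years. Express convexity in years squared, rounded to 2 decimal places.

23.26

With y = 0.041:
  t   CF        PV=CF/(1+0.041)^t    t·PV        t(t+1)·PV
  1        75.00        72.0461        72.0461         144.0922
  2        75.00        69.2086       138.4171         415.2514
  3        75.00        66.4828       199.4483         797.7932
  4        75.00        63.8643       255.4573       1,277.2866
  5     1,075.00       879.3359     4,396.6796      26,380.0778
  Σ                  1,150.9377     5,062.0485      29,014.5011
P = 1,150.9377.
Convexity = Σ t(t+1)·PV / [P·(1+y)²] = 29,014.5011 / (1,150.9377 × 1.083681) = 23.26279.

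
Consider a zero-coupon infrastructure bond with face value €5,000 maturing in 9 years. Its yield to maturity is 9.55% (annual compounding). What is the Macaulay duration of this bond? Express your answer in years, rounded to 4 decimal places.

9.0000 years

A zero-coupon bond has a single cash flow at maturity, so its Macaulay duration equals its maturity: 9 years.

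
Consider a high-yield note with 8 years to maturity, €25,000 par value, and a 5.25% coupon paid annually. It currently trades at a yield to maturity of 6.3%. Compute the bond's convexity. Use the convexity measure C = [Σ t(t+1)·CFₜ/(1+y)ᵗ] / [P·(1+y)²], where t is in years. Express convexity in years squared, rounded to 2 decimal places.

With y = 0.063:
  t   CF        PV=CF/(1+0.063)^t    t·PV        t(t+1)·PV
  1     1,312.50     1,234.7131     1,234.7131       2,469.4262
  2     1,312.50     1,161.5363     2,323.0726       6,969.2177
  3     1,312.50     1,092.6964     3,278.0892      13,112.3570
  4     1,312.50     1,027.9364     4,111.7457      20,558.7284
  5     1,312.50       967.0145     4,835.0725      29,010.4352
  6     1,312.50       909.7032     5,458.2192      38,207.5346
  7     1,312.50       855.7885     5,990.5197      47,924.1576
  8    26,312.50    16,139.7200   129,117.7603   1,162,059.8424
  Σ                 23,389.1085   156,349.1923   1,320,311.6991
P = 23,389.1085.
Convexity = Σ t(t+1)·PV / [P·(1+y)²] = 1,320,311.6991 / (23,389.1085 × 1.129969) = 49.95699.

49.96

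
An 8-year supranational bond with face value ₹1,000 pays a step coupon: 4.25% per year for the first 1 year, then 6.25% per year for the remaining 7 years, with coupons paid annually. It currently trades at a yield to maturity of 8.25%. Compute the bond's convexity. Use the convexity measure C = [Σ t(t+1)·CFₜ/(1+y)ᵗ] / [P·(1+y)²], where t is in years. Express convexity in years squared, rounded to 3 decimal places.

With y = 0.0825:
  t   CF        PV=CF/(1+0.0825)^t    t·PV        t(t+1)·PV
  1        42.50        39.2610        39.2610          78.5219
  2        62.50        53.3365       106.6729         320.0188
  3        62.50        49.2716       147.8147         591.2587
  4        62.50        45.5165       182.0658         910.3290
  5        62.50        42.0475       210.2377       1,261.4259
  6        62.50        38.8430       233.0579       1,631.4053
  7        62.50        35.8827       251.1787       2,009.4292
  8     1,062.50       563.5153     4,508.1223      40,573.1003
  Σ                    867.6739     5,678.4108      47,375.4892
P = 867.6739.
Convexity = Σ t(t+1)·PV / [P·(1+y)²] = 47,375.4892 / (867.6739 × 1.171806) = 46.59522.

46.595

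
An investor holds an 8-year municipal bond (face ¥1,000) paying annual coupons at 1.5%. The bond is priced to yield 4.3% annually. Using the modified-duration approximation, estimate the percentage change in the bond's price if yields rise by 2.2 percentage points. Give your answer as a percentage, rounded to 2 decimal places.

-15.91%

Periodic yield y = 0.043. Modified duration first:
  t   CF        PV=CF/(1+0.043)^t    t·PV
  1        15.00        14.3816        14.3816
  2        15.00        13.7887        27.5774
  3        15.00        13.2202        39.6606
  4        15.00        12.6752        50.7007
  5        15.00        12.1526        60.7631
  6        15.00        11.6516        69.9096
  7        15.00        11.1712        78.1986
  8     1,015.00       724.7556     5,798.0447
  Σ                    813.7967     6,139.2363
P = 813.7967; D_Mac = 7.54394 yrs; D_mod = 7.54394/(1+0.043) = 7.23293 yrs.
ΔP/P ≈ -D_mod · Δy = -7.23293 × (+0.022) = -0.159124 = -15.9124%.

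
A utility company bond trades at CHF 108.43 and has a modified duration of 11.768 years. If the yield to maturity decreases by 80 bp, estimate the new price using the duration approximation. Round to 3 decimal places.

Duration approximation: ΔP/P ≈ -D_mod · Δy = -11.768 × (-0.008) = +0.094144.
New price ≈ 108.43 × (1 + 0.094144) = 118.63803392.

CHF 118.638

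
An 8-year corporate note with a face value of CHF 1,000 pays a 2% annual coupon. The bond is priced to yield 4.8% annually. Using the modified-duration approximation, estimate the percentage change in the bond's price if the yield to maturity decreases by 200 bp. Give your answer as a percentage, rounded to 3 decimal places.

+14.128%

Periodic yield y = 0.048. Modified duration first:
  t   CF        PV=CF/(1+0.048)^t    t·PV
  1        20.00        19.0840        19.0840
  2        20.00        18.2099        36.4198
  3        20.00        17.3759        52.1276
  4        20.00        16.5800        66.3201
  5        20.00        15.8206        79.1031
  6        20.00        15.0960        90.5761
  7        20.00        14.4046       100.8322
  8     1,020.00       700.9869     5,607.8953
  Σ                    817.5579     6,052.3580
P = 817.5579; D_Mac = 7.40297 yrs; D_mod = 7.40297/(1+0.048) = 7.06390 yrs.
ΔP/P ≈ -D_mod · Δy = -7.06390 × (-0.02) = +0.141278 = +14.1278%.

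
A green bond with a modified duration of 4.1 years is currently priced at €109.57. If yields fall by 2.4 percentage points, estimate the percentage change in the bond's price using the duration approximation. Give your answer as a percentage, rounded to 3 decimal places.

+9.840%

Duration approximation: ΔP/P ≈ -D_mod · Δy = -4.1 × (-0.024) = +0.098400.
As a percentage: +9.8400%.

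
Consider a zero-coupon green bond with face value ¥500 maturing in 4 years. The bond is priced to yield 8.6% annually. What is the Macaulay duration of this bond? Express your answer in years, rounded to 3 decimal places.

4.000 years

A zero-coupon bond has a single cash flow at maturity, so its Macaulay duration equals its maturity: 4 years.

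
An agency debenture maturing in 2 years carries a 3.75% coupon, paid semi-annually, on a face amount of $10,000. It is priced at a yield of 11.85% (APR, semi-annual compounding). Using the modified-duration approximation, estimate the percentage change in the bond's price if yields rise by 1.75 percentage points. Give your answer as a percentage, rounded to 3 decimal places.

-3.206%

Periodic yield y = 0.05925. Modified duration first:
  t   CF        PV=CF/(1+0.05925)^t    t·PV
  1       187.50       177.0120       177.0120
  2       187.50       167.1107       334.2215
  3       187.50       157.7633       473.2898
  4    10,187.50     8,092.3327    32,369.3309
  Σ                  8,594.2187    33,353.8542
P = 8,594.2187; D_Mac = 3.88096 half-year periods = 1.94048 yrs; D_mod = 1.94048/(1+0.05925) = 1.83194 yrs.
ΔP/P ≈ -D_mod · Δy = -1.83194 × (+0.0175) = -0.032059 = -3.2059%.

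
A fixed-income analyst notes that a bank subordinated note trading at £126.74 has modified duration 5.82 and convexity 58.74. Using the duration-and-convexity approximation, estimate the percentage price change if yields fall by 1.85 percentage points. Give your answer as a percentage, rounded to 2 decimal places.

Duration effect: -D_mod·Δy = -5.82 × (-0.0185) = +0.107670
Convexity effect: ½·C·(Δy)² = 0.5 × 58.74 × (-0.0185)² = +0.0100518825
ΔP/P ≈ +0.107670 + 0.0100518825 = +0.1177218825
= +11.77218825%.

+11.77%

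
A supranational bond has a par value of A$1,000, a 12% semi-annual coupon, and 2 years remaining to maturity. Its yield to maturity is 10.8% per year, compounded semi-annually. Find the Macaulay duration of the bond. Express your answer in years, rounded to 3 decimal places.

1.838 years

Periodic yield y = 0.054. Discount each cash flow and weight by its period:
  t   CF        PV=CF/(1+0.054)^t    t·PV
  1        60.00        56.9260        56.9260
  2        60.00        54.0095       108.0190
  3        60.00        51.2424       153.7272
  4     1,060.00       858.9016     3,435.6065
  Σ                  1,021.0795     3,754.2786
Price P = Σ PV = 1,021.0795.
Macaulay duration = Σ(t·PV) / P = 3,754.2786 / 1,021.0795 = 3.67677 half-year periods.
In years: 3.67677 / 2 = 1.83839 years.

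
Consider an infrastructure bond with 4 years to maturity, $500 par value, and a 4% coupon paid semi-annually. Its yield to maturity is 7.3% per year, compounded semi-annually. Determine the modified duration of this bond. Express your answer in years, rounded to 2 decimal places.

3.59 years

Periodic yield y = 0.0365. First find Macaulay duration:
  t   CF        PV=CF/(1+0.0365)^t    t·PV
  1        10.00         9.6479         9.6479
  2        10.00         9.3081        18.6162
  3        10.00         8.9803        26.9410
  4        10.00         8.6641        34.6563
  5        10.00         8.3590        41.7949
  6        10.00         8.0646        48.3877
  7        10.00         7.7806        54.4644
  8       510.00       382.8386     3,062.7088
  Σ                    443.6432     3,297.2173
P = 443.6432; Macaulay duration = 3,297.2173 / 443.6432 = 7.43214 half-year periods = 3.71607 years.
Modified duration = D_Mac / (1 + y) = 3.71607 / 1.0365 = 3.58521 years.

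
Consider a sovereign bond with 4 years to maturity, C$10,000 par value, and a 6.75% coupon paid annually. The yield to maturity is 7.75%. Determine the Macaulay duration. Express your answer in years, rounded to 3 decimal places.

Periodic yield y = 0.0775. Discount each cash flow and weight by its year:
  t   CF        PV=CF/(1+0.0775)^t    t·PV
  1       675.00       626.4501       626.4501
  2       675.00       581.3922     1,162.7844
  3       675.00       539.5751     1,618.7254
  4    10,675.00     7,919.5183    31,678.0733
  Σ                  9,666.9358    35,086.0333
Price P = Σ PV = 9,666.9358.
Macaulay duration = Σ(t·PV) / P = 35,086.0333 / 9,666.9358 = 3.62949 years.

3.629 years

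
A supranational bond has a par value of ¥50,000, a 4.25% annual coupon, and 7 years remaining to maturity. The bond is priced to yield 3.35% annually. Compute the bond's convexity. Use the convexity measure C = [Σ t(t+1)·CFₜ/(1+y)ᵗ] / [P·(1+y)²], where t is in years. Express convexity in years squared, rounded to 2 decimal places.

With y = 0.0335:
  t   CF        PV=CF/(1+0.0335)^t    t·PV        t(t+1)·PV
  1     2,125.00     2,056.1200     2,056.1200       4,112.2400
  2     2,125.00     1,989.4726     3,978.9453      11,936.8359
  3     2,125.00     1,924.9856     5,774.9569      23,099.8275
  4     2,125.00     1,862.5889     7,450.3556      37,251.7780
  5     2,125.00     1,802.2147     9,011.0735      54,066.4412
  6     2,125.00     1,743.7975    10,462.7849      73,239.4946
  7    52,125.00    41,387.8343   289,714.8398   2,317,718.7184
  Σ                 52,767.0136   328,449.0761   2,521,425.3357
P = 52,767.0136.
Convexity = Σ t(t+1)·PV / [P·(1+y)²] = 2,521,425.3357 / (52,767.0136 × 1.068122) = 44.73657.

44.74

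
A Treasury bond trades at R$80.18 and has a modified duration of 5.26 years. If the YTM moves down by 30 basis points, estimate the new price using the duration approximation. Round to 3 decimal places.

R$81.445

Duration approximation: ΔP/P ≈ -D_mod · Δy = -5.26 × (-0.003) = +0.015780.
New price ≈ 80.18 × (1 + 0.015780) = 81.4452404.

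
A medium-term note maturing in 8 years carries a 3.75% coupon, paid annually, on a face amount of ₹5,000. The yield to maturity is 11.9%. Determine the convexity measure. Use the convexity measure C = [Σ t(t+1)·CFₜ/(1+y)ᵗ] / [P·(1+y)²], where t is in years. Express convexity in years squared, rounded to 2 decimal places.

45.51

With y = 0.119:
  t   CF        PV=CF/(1+0.119)^t    t·PV        t(t+1)·PV
  1       187.50       167.5603       167.5603         335.1206
  2       187.50       149.7411       299.4823         898.4468
  3       187.50       133.8169       401.4507       1,605.8030
  4       187.50       119.5862       478.3446       2,391.7232
  5       187.50       106.8688       534.3439       3,206.0633
  6       187.50        95.5038       573.0229       4,011.1605
  7       187.50        85.3475       597.4323       4,779.4585
  8     5,187.50     2,110.1699    16,881.3590     151,932.2306
  Σ                  2,968.5945    19,932.9960     169,160.0065
P = 2,968.5945.
Convexity = Σ t(t+1)·PV / [P·(1+y)²] = 169,160.0065 / (2,968.5945 × 1.252161) = 45.50788.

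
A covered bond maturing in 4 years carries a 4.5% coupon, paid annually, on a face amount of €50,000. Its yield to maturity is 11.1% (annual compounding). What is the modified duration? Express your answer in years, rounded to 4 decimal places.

3.3433 years

Periodic yield y = 0.111. First find Macaulay duration:
  t   CF        PV=CF/(1+0.111)^t    t·PV
  1     2,250.00     2,025.2025     2,025.2025
  2     2,250.00     1,822.8646     3,645.7291
  3     2,250.00     1,640.7422     4,922.2265
  4    52,250.00    34,294.9409   137,179.7637
  Σ                 39,783.7502   147,772.9218
P = 39,783.7502; Macaulay duration = 147,772.9218 / 39,783.7502 = 3.71440 years.
Modified duration = D_Mac / (1 + y) = 3.71440 / 1.111 = 3.34330 years.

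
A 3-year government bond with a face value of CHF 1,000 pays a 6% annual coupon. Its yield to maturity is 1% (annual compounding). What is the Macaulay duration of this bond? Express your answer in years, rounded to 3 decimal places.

Periodic yield y = 0.01. Discount each cash flow and weight by its year:
  t   CF        PV=CF/(1+0.01)^t    t·PV
  1        60.00        59.4059        59.4059
  2        60.00        58.8178       117.6355
  3     1,060.00     1,028.8256     3,086.4767
  Σ                  1,147.0493     3,263.5181
Price P = Σ PV = 1,147.0493.
Macaulay duration = Σ(t·PV) / P = 3,263.5181 / 1,147.0493 = 2.84514 years.

2.845 years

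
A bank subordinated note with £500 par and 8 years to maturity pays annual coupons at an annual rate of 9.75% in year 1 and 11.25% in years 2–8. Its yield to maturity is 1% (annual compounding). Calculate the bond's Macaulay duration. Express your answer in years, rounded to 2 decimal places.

6.33 years

Periodic yield y = 0.01. Discount each cash flow and weight by its year:
  t   CF        PV=CF/(1+0.01)^t    t·PV
  1        48.75        48.2673        48.2673
  2        56.25        55.1417       110.2833
  3        56.25        54.5957       163.7871
  4        56.25        54.0551       216.2206
  5        56.25        53.5199       267.5997
  6        56.25        52.9900       317.9403
  7        56.25        52.4654       367.2577
  8       556.25       513.6875     4,109.5003
  Σ                    884.7227     5,600.8564
Price P = Σ PV = 884.7227.
Macaulay duration = Σ(t·PV) / P = 5,600.8564 / 884.7227 = 6.33063 years.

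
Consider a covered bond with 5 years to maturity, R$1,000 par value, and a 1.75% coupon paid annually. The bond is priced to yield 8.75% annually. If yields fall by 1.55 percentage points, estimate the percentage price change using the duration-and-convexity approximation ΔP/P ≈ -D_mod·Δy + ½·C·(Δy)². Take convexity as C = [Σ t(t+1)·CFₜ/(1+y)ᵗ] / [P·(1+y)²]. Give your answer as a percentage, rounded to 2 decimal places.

With y = 0.0875:
  t   CF        PV=CF/(1+0.0875)^t    t·PV        t(t+1)·PV
  1        17.50        16.0920        16.0920          32.1839
  2        17.50        14.7972        29.5944          88.7832
  3        17.50        13.6066        40.8199         163.2794
  4        17.50        12.5118        50.0473         250.2367
  5     1,017.50       668.9414     3,344.7071      20,068.2427
  Σ                    725.9490     3,481.2607      20,602.7259
P = 725.9490; D_Mac = 4.79546 yrs; D_mod = 4.40962 yrs; C = 23.99717.
Duration effect: -4.40962 × (-0.0155) = +0.068349
Convexity effect: 0.5 × 23.99717 × (-0.0155)² = +0.0028827
ΔP/P ≈ +0.068349 + 0.0028827 = +0.071232 = +7.1232%.

+7.12%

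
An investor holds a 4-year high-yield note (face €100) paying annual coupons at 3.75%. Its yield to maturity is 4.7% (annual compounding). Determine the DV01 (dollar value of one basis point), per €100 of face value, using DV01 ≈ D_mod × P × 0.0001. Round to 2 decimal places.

€0.03

Periodic yield y = 0.047.
  t   CF        PV=CF/(1+0.047)^t    t·PV
  1         3.75         3.5817         3.5817
  2         3.75         3.4209         6.8418
  3         3.75         3.2673         9.8019
  4       103.75        86.3379       345.3515
  Σ                     96.6077       365.5769
P = 96.6077; D_Mac = 3.78414 yrs; D_mod = 3.61427 yrs.
DV01 ≈ 3.61427 × 96.6077 × 0.0001 = 0.034917.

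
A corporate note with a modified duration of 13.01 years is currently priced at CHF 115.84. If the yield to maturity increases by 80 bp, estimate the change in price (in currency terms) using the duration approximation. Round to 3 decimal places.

-CHF 12.057

Duration approximation: ΔP/P ≈ -D_mod · Δy = -13.01 × (+0.008) = -0.104080.
ΔP ≈ 115.84 × (-0.104080) = -12.0566272.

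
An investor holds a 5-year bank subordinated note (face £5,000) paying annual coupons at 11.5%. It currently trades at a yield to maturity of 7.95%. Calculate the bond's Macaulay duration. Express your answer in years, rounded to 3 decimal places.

Periodic yield y = 0.0795. Discount each cash flow and weight by its year:
  t   CF        PV=CF/(1+0.0795)^t    t·PV
  1       575.00       532.6540       532.6540
  2       575.00       493.4266       986.8532
  3       575.00       457.0881     1,371.2643
  4       575.00       423.4257     1,693.7030
  5     5,575.00     3,803.0465    19,015.2326
  Σ                  5,709.6410    23,599.7071
Price P = Σ PV = 5,709.6410.
Macaulay duration = Σ(t·PV) / P = 23,599.7071 / 5,709.6410 = 4.13331 years.

4.133 years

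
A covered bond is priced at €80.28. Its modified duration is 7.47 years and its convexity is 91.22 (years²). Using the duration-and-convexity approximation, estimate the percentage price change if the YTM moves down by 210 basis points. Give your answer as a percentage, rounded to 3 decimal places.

+17.698%

Duration effect: -D_mod·Δy = -7.47 × (-0.021) = +0.156870
Convexity effect: ½·C·(Δy)² = 0.5 × 91.22 × (-0.021)² = +0.02011401
ΔP/P ≈ +0.156870 + 0.02011401 = +0.17698401
= +17.698401%.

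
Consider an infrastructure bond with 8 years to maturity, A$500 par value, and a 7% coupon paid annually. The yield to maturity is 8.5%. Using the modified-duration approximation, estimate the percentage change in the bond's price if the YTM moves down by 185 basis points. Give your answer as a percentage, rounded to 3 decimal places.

+10.754%

Periodic yield y = 0.085. Modified duration first:
  t   CF        PV=CF/(1+0.085)^t    t·PV
  1        35.00        32.2581        32.2581
  2        35.00        29.7309        59.4619
  3        35.00        27.4018        82.2054
  4        35.00        25.2551       101.0204
  5        35.00        23.2766       116.3829
  6        35.00        21.4531       128.7185
  7        35.00        19.7724       138.4070
  8       535.00       278.5582     2,228.4652
  Σ                    457.7061     2,886.9193
P = 457.7061; D_Mac = 6.30736 yrs; D_mod = 6.30736/(1+0.085) = 5.81324 yrs.
ΔP/P ≈ -D_mod · Δy = -5.81324 × (-0.0185) = +0.107545 = +10.7545%.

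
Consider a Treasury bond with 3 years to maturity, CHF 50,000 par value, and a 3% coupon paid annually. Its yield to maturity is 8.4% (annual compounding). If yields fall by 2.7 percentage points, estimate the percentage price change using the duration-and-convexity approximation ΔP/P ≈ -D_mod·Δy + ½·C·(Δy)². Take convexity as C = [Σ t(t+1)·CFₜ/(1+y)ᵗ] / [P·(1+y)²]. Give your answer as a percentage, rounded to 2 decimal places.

With y = 0.084:
  t   CF        PV=CF/(1+0.084)^t    t·PV        t(t+1)·PV
  1     1,500.00     1,383.7638     1,383.7638       2,767.5277
  2     1,500.00     1,276.5349     2,553.0698       7,659.2094
  3    51,500.00    40,431.4561   121,294.3683     485,177.4733
  Σ                 43,091.7549   125,231.2020     495,604.2104
P = 43,091.7549; D_Mac = 2.90615 yrs; D_mod = 2.68095 yrs; C = 9.78774.
Duration effect: -2.68095 × (-0.027) = +0.072386
Convexity effect: 0.5 × 9.78774 × (-0.027)² = +0.0035676
ΔP/P ≈ +0.072386 + 0.0035676 = +0.075953 = +7.5953%.

+7.60%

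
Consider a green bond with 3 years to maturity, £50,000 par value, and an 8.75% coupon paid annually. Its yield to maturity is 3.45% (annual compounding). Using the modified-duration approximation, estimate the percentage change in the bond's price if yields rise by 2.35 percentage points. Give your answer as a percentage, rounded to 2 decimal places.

-6.32%

Periodic yield y = 0.0345. Modified duration first:
  t   CF        PV=CF/(1+0.0345)^t    t·PV
  1     4,375.00     4,229.0962     4,229.0962
  2     4,375.00     4,088.0582     8,176.1163
  3    54,375.00    49,114.2804   147,342.8411
  Σ                 57,431.4347   159,748.0536
P = 57,431.4347; D_Mac = 2.78154 yrs; D_mod = 2.78154/(1+0.0345) = 2.68878 yrs.
ΔP/P ≈ -D_mod · Δy = -2.68878 × (+0.0235) = -0.063186 = -6.3186%.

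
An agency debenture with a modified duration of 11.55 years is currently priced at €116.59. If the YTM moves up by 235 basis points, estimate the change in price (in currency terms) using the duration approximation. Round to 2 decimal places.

-€31.65

Duration approximation: ΔP/P ≈ -D_mod · Δy = -11.55 × (+0.0235) = -0.271425.
ΔP ≈ 116.59 × (-0.271425) = -31.64544075.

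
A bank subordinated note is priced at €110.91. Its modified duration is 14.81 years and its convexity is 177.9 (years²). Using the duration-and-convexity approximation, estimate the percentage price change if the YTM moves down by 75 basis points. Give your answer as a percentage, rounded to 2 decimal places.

Duration effect: -D_mod·Δy = -14.81 × (-0.0075) = +0.111075
Convexity effect: ½·C·(Δy)² = 0.5 × 177.9 × (-0.0075)² = +0.0050034375
ΔP/P ≈ +0.111075 + 0.0050034375 = +0.1160784375
= +11.60784375%.

+11.61%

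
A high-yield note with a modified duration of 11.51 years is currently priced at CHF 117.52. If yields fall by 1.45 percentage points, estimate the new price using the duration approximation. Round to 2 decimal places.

CHF 137.13

Duration approximation: ΔP/P ≈ -D_mod · Δy = -11.51 × (-0.0145) = +0.166895.
New price ≈ 117.52 × (1 + 0.166895) = 137.1335004.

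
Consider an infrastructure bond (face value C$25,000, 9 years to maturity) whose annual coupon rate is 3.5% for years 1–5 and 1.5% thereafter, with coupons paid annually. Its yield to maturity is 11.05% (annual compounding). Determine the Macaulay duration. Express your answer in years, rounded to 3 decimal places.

7.449 years

Periodic yield y = 0.1105. Discount each cash flow and weight by its year:
  t   CF        PV=CF/(1+0.1105)^t    t·PV
  1       875.00       787.9334       787.9334
  2       875.00       709.5303     1,419.0605
  3       875.00       638.9287     1,916.7860
  4       875.00       575.3522     2,301.4089
  5       875.00       518.1020     2,590.5098
  6       375.00       199.9493     1,199.6958
  7       375.00       180.0534     1,260.3738
  8       375.00       162.1372     1,297.0979
  9    25,375.00     9,879.5914    88,916.3229
  Σ                 13,651.5779   101,689.1890
Price P = Σ PV = 13,651.5779.
Macaulay duration = Σ(t·PV) / P = 101,689.1890 / 13,651.5779 = 7.44890 years.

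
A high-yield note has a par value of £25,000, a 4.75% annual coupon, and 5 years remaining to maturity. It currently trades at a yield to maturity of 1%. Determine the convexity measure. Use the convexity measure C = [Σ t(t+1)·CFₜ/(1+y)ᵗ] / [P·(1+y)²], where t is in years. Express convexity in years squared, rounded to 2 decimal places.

With y = 0.01:
  t   CF        PV=CF/(1+0.01)^t    t·PV        t(t+1)·PV
  1     1,187.50     1,175.7426     1,175.7426       2,351.4851
  2     1,187.50     1,164.1016     2,328.2031       6,984.6094
  3     1,187.50     1,152.5758     3,457.7274      13,830.9096
  4     1,187.50     1,141.1642     4,564.6566      22,823.2832
  5    26,187.50    24,916.5077   124,582.5385     747,495.2308
  Σ                 29,550.0918   136,108.8682     793,485.5181
P = 29,550.0918.
Convexity = Σ t(t+1)·PV / [P·(1+y)²] = 793,485.5181 / (29,550.0918 × 1.020100) = 26.32312.

26.32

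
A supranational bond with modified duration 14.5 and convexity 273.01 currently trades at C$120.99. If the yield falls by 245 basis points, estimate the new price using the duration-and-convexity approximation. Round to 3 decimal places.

C$173.885

Duration effect: -D_mod·Δy = -14.5 × (-0.0245) = +0.355250
Convexity effect: ½·C·(Δy)² = 0.5 × 273.01 × (-0.0245)² = +0.08193712625
ΔP/P ≈ +0.355250 + 0.08193712625 = +0.43718712625
New price ≈ 120.99 × (1 + 0.43718712625) = 173.8852704049875.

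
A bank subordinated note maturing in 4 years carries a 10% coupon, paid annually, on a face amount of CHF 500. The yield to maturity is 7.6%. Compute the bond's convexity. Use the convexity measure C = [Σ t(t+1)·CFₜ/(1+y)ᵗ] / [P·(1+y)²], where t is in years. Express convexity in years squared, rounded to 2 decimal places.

14.46

With y = 0.076:
  t   CF        PV=CF/(1+0.076)^t    t·PV        t(t+1)·PV
  1        50.00        46.4684        46.4684          92.9368
  2        50.00        43.1862        86.3725         259.1175
  3        50.00        40.1359       120.4078         481.6310
  4       550.00       410.3114     1,641.2457       8,206.2284
  Σ                    540.1020     1,894.4943       9,039.9137
P = 540.1020.
Convexity = Σ t(t+1)·PV / [P·(1+y)²] = 9,039.9137 / (540.1020 × 1.157776) = 14.45653.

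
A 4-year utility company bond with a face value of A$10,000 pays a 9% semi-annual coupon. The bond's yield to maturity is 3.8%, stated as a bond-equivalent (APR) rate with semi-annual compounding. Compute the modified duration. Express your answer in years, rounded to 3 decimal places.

3.435 years

Periodic yield y = 0.019. First find Macaulay duration:
  t   CF        PV=CF/(1+0.019)^t    t·PV
  1       450.00       441.6094       441.6094
  2       450.00       433.3753       866.7506
  3       450.00       425.2947     1,275.8841
  4       450.00       417.3648     1,669.4590
  5       450.00       409.5827     2,047.9134
  6       450.00       401.9457     2,411.6743
  7       450.00       394.4511     2,761.1580
  8    10,450.00     8,989.2367    71,913.8940
  Σ                 11,912.8605    83,388.3429
P = 11,912.8605; Macaulay duration = 83,388.3429 / 11,912.8605 = 6.99986 half-year periods = 3.49993 years.
Modified duration = D_Mac / (1 + y) = 3.49993 / 1.019 = 3.43467 years.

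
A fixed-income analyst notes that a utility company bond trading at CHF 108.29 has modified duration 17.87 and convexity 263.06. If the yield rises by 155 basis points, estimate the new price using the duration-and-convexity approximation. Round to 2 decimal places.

CHF 81.72

Duration effect: -D_mod·Δy = -17.87 × (+0.0155) = -0.276985
Convexity effect: ½·C·(Δy)² = 0.5 × 263.06 × (0.0155)² = +0.0316000825
ΔP/P ≈ -0.276985 + 0.0316000825 = -0.2453849175
New price ≈ 108.29 × (1 - 0.2453849175) = 81.717267283925.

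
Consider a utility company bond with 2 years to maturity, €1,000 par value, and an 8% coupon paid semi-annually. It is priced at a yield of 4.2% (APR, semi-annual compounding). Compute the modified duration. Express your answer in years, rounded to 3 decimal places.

Periodic yield y = 0.021. First find Macaulay duration:
  t   CF        PV=CF/(1+0.021)^t    t·PV
  1        40.00        39.1773        39.1773
  2        40.00        38.3715        76.7430
  3        40.00        37.5822       112.7467
  4     1,040.00       957.0406     3,828.1625
  Σ                  1,072.1716     4,056.8295
P = 1,072.1716; Macaulay duration = 4,056.8295 / 1,072.1716 = 3.78375 half-year periods = 1.89188 years.
Modified duration = D_Mac / (1 + y) = 1.89188 / 1.021 = 1.85296 years.

1.853 years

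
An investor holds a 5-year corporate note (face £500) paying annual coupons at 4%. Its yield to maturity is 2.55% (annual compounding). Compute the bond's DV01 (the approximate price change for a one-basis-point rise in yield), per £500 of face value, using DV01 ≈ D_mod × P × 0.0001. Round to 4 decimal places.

Periodic yield y = 0.0255.
  t   CF        PV=CF/(1+0.0255)^t    t·PV
  1        20.00        19.5027        19.5027
  2        20.00        19.0177        38.0355
  3        20.00        18.5448        55.6345
  4        20.00        18.0837        72.3348
  5       520.00       458.4849     2,292.4244
  Σ                    533.6338     2,477.9319
P = 533.6338; D_Mac = 4.64351 yrs; D_mod = 4.52804 yrs.
DV01 ≈ 4.52804 × 533.6338 × 0.0001 = 0.241632.

£0.2416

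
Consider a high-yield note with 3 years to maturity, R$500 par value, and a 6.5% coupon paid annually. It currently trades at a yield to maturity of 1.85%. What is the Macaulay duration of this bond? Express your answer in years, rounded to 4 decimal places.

2.8323 years

Periodic yield y = 0.0185. Discount each cash flow and weight by its year:
  t   CF        PV=CF/(1+0.0185)^t    t·PV
  1        32.50        31.9097        31.9097
  2        32.50        31.3301        62.6601
  3       532.50       504.0069     1,512.0208
  Σ                    567.2467     1,606.5906
Price P = Σ PV = 567.2467.
Macaulay duration = Σ(t·PV) / P = 1,606.5906 / 567.2467 = 2.83226 years.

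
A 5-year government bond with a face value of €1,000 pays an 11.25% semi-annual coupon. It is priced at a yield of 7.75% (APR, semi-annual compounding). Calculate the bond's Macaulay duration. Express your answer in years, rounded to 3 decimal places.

Periodic yield y = 0.03875. Discount each cash flow and weight by its period:
  t   CF        PV=CF/(1+0.03875)^t    t·PV
  1        56.25        54.1516        54.1516
  2        56.25        52.1315       104.2631
  3        56.25        50.1868       150.5604
  4        56.25        48.3146       193.2584
  5        56.25        46.5122       232.5612
  6        56.25        44.7771       268.6628
  7        56.25        43.1067       301.7472
  8        56.25        41.4987       331.9894
  9        56.25        39.9506       359.5553
  10    1,056.25       722.1981     7,221.9812
  Σ                  1,142.8281     9,218.7307
Price P = Σ PV = 1,142.8281.
Macaulay duration = Σ(t·PV) / P = 9,218.7307 / 1,142.8281 = 8.06659 half-year periods.
In years: 8.06659 / 2 = 4.03330 years.

4.033 years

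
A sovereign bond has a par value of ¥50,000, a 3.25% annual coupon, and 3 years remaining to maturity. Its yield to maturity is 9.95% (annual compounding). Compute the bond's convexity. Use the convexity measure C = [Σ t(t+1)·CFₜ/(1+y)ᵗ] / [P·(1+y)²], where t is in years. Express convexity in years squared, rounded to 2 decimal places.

With y = 0.0995:
  t   CF        PV=CF/(1+0.0995)^t    t·PV        t(t+1)·PV
  1     1,625.00     1,477.9445     1,477.9445       2,955.8890
  2     1,625.00     1,344.1969     2,688.3939       8,065.1816
  3    51,625.00    38,839.5656   116,518.6967     466,074.7868
  Σ                 41,661.7070   120,685.0351     477,095.8574
P = 41,661.7070.
Convexity = Σ t(t+1)·PV / [P·(1+y)²] = 477,095.8574 / (41,661.7070 × 1.208900) = 9.47279.

9.47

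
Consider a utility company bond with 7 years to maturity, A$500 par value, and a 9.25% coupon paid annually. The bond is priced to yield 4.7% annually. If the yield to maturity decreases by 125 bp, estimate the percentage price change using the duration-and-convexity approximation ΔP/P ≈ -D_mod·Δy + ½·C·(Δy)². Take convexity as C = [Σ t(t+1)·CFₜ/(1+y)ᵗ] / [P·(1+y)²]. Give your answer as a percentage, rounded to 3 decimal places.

+7.030%

With y = 0.047:
  t   CF        PV=CF/(1+0.047)^t    t·PV        t(t+1)·PV
  1        46.25        44.1738        44.1738          88.3477
  2        46.25        42.1909        84.3817         253.1452
  3        46.25        40.2969       120.8907         483.5629
  4        46.25        38.4880       153.9519         769.7594
  5        46.25        36.7602       183.8012       1,102.8072
  6        46.25        35.1101       210.6604       1,474.6228
  7       546.25       396.0634     2,772.4436      22,179.5487
  Σ                    633.0832     3,570.3033      26,351.7937
P = 633.0832; D_Mac = 5.63955 yrs; D_mod = 5.38639 yrs; C = 37.97135.
Duration effect: -5.38639 × (-0.0125) = +0.067330
Convexity effect: 0.5 × 37.97135 × (-0.0125)² = +0.0029665
ΔP/P ≈ +0.067330 + 0.0029665 = +0.070296 = +7.0296%.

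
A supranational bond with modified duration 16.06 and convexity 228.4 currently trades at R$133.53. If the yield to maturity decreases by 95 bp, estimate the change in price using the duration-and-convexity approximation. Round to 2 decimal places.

+R$21.75

Duration effect: -D_mod·Δy = -16.06 × (-0.0095) = +0.152570
Convexity effect: ½·C·(Δy)² = 0.5 × 228.4 × (-0.0095)² = +0.01030655
ΔP/P ≈ +0.152570 + 0.01030655 = +0.16287655
ΔP ≈ 133.53 × (+0.16287655) = +21.7489057215.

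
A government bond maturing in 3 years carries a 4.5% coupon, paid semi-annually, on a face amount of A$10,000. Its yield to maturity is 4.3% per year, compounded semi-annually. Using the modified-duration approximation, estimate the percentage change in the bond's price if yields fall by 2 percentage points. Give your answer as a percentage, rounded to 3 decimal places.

Periodic yield y = 0.0215. Modified duration first:
  t   CF        PV=CF/(1+0.0215)^t    t·PV
  1       225.00       220.2643       220.2643
  2       225.00       215.6283       431.2566
  3       225.00       211.0899       633.2696
  4       225.00       206.6470       826.5879
  5       225.00       202.2976     1,011.4878
  6    10,225.00     8,999.8048    53,998.8289
  Σ                 10,055.7319    57,121.6952
P = 10,055.7319; D_Mac = 5.68051 half-year periods = 2.84026 yrs; D_mod = 2.84026/(1+0.0215) = 2.78048 yrs.
ΔP/P ≈ -D_mod · Δy = -2.78048 × (-0.02) = +0.055610 = +5.5610%.

+5.561%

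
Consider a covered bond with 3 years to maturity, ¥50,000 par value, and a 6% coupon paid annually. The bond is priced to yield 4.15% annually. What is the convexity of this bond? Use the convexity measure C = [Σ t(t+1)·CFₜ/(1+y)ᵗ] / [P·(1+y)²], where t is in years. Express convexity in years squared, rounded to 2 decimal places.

With y = 0.0415:
  t   CF        PV=CF/(1+0.0415)^t    t·PV        t(t+1)·PV
  1     3,000.00     2,880.4609     2,880.4609       5,760.9217
  2     3,000.00     2,765.6849     5,531.3699      16,594.1097
  3    53,000.00    46,913.5229   140,740.5687     562,962.2747
  Σ                 52,559.6687   149,152.3994     585,317.3061
P = 52,559.6687.
Convexity = Σ t(t+1)·PV / [P·(1+y)²] = 585,317.3061 / (52,559.6687 × 1.084722) = 10.26645.

10.27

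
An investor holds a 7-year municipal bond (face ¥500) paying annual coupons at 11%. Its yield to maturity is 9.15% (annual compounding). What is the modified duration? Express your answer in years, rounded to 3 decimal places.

4.867 years

Periodic yield y = 0.0915. First find Macaulay duration:
  t   CF        PV=CF/(1+0.0915)^t    t·PV
  1        55.00        50.3894        50.3894
  2        55.00        46.1653        92.3305
  3        55.00        42.2952       126.8857
  4        55.00        38.7496       154.9986
  5        55.00        35.5013       177.5064
  6        55.00        32.5252       195.1513
  7       555.00       300.6954     2,104.8679
  Σ                    546.3214     2,902.1298
P = 546.3214; Macaulay duration = 2,902.1298 / 546.3214 = 5.31213 years.
Modified duration = D_Mac / (1 + y) = 5.31213 / 1.0915 = 4.86682 years.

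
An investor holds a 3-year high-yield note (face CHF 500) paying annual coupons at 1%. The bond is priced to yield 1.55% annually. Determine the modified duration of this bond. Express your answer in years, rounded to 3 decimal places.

Periodic yield y = 0.0155. First find Macaulay duration:
  t   CF        PV=CF/(1+0.0155)^t    t·PV
  1         5.00         4.9237         4.9237
  2         5.00         4.8485         9.6971
  3       505.00       482.2271     1,446.6812
  Σ                    491.9993     1,461.3020
P = 491.9993; Macaulay duration = 1,461.3020 / 491.9993 = 2.97013 years.
Modified duration = D_Mac / (1 + y) = 2.97013 / 1.0155 = 2.92480 years.

2.925 years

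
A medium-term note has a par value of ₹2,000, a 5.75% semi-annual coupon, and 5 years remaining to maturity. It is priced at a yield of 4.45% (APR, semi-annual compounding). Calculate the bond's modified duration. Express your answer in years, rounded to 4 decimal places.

4.3386 years

Periodic yield y = 0.02225. First find Macaulay duration:
  t   CF        PV=CF/(1+0.02225)^t    t·PV
  1        57.50        56.2485        56.2485
  2        57.50        55.0242       110.0484
  3        57.50        53.8265       161.4796
  4        57.50        52.6550       210.6199
  5        57.50        51.5089       257.5445
  6        57.50        50.3878       302.3266
  7        57.50        49.2910       345.0373
  8        57.50        48.2182       385.7455
  9        57.50        47.1687       424.5182
  10    2,057.50     1,651.0820    16,510.8203
  Σ                  2,115.4108    18,764.3888
P = 2,115.4108; Macaulay duration = 18,764.3888 / 2,115.4108 = 8.87033 half-year periods = 4.43516 years.
Modified duration = D_Mac / (1 + y) = 4.43516 / 1.02225 = 4.33863 years.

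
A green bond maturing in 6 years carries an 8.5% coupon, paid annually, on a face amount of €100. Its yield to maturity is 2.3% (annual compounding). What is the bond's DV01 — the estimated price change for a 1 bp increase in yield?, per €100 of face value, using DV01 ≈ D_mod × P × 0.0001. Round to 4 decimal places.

€0.0670

Periodic yield y = 0.023.
  t   CF        PV=CF/(1+0.023)^t    t·PV
  1         8.50         8.3089         8.3089
  2         8.50         8.1221        16.2442
  3         8.50         7.9395        23.8184
  4         8.50         7.7610        31.0439
  5         8.50         7.5865        37.9324
  6       108.50        94.6621       567.9723
  Σ                    134.3800       685.3202
P = 134.3800; D_Mac = 5.09987 yrs; D_mod = 4.98521 yrs.
DV01 ≈ 4.98521 × 134.3800 × 0.0001 = 0.066991.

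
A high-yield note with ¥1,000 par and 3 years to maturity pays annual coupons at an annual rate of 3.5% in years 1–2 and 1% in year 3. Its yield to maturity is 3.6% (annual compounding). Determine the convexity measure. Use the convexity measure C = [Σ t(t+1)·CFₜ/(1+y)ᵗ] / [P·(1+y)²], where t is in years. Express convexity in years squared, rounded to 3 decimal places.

10.671

With y = 0.036:
  t   CF        PV=CF/(1+0.036)^t    t·PV        t(t+1)·PV
  1        35.00        33.7838        33.7838          67.5676
  2        35.00        32.6098        65.2197         195.6590
  3     1,010.00       908.3268     2,724.9803      10,899.9211
  Σ                    974.7204     2,823.9837      11,163.1476
P = 974.7204.
Convexity = Σ t(t+1)·PV / [P·(1+y)²] = 11,163.1476 / (974.7204 × 1.073296) = 10.67056.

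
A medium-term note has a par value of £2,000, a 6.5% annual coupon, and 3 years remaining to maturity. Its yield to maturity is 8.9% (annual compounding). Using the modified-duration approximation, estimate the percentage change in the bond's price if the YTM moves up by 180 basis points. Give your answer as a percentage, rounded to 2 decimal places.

-4.65%

Periodic yield y = 0.089. Modified duration first:
  t   CF        PV=CF/(1+0.089)^t    t·PV
  1       130.00       119.3756       119.3756
  2       130.00       109.6194       219.2389
  3     2,130.00     1,649.2860     4,947.8579
  Σ                  1,878.2810     5,286.4724
P = 1,878.2810; D_Mac = 2.81453 yrs; D_mod = 2.81453/(1+0.089) = 2.58451 yrs.
ΔP/P ≈ -D_mod · Δy = -2.58451 × (+0.018) = -0.046521 = -4.6521%.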